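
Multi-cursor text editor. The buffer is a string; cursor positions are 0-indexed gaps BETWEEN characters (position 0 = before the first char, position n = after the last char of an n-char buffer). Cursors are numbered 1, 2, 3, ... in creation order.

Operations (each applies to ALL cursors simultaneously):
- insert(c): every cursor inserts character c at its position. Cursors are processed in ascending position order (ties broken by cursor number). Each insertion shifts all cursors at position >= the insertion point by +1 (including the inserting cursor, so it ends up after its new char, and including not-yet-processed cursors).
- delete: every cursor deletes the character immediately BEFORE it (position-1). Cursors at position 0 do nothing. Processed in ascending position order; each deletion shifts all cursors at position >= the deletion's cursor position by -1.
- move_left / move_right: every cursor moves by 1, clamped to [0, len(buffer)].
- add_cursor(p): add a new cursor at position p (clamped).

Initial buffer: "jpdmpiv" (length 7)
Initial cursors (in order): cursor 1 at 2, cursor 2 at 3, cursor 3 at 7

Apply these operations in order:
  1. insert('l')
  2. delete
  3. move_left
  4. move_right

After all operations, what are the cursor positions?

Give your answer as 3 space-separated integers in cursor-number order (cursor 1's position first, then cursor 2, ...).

After op 1 (insert('l')): buffer="jpldlmpivl" (len 10), cursors c1@3 c2@5 c3@10, authorship ..1.2....3
After op 2 (delete): buffer="jpdmpiv" (len 7), cursors c1@2 c2@3 c3@7, authorship .......
After op 3 (move_left): buffer="jpdmpiv" (len 7), cursors c1@1 c2@2 c3@6, authorship .......
After op 4 (move_right): buffer="jpdmpiv" (len 7), cursors c1@2 c2@3 c3@7, authorship .......

Answer: 2 3 7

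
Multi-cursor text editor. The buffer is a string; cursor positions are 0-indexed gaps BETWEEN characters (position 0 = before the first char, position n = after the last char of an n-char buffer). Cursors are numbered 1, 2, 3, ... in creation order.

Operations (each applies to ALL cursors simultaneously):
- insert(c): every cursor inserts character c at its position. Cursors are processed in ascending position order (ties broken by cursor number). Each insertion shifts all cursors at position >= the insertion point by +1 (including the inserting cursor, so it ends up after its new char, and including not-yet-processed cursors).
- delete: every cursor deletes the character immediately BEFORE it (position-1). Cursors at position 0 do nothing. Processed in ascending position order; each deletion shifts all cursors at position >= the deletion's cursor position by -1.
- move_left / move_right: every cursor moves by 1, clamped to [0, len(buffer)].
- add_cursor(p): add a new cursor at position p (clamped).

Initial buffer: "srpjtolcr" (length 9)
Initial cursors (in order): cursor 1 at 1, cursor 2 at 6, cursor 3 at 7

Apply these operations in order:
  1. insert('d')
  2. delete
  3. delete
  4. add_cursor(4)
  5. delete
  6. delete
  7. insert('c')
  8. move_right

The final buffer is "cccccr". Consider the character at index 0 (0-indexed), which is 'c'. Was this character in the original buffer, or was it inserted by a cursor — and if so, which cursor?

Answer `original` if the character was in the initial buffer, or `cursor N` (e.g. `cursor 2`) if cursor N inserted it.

Answer: cursor 1

Derivation:
After op 1 (insert('d')): buffer="sdrpjtodldcr" (len 12), cursors c1@2 c2@8 c3@10, authorship .1.....2.3..
After op 2 (delete): buffer="srpjtolcr" (len 9), cursors c1@1 c2@6 c3@7, authorship .........
After op 3 (delete): buffer="rpjtcr" (len 6), cursors c1@0 c2@4 c3@4, authorship ......
After op 4 (add_cursor(4)): buffer="rpjtcr" (len 6), cursors c1@0 c2@4 c3@4 c4@4, authorship ......
After op 5 (delete): buffer="rcr" (len 3), cursors c1@0 c2@1 c3@1 c4@1, authorship ...
After op 6 (delete): buffer="cr" (len 2), cursors c1@0 c2@0 c3@0 c4@0, authorship ..
After op 7 (insert('c')): buffer="cccccr" (len 6), cursors c1@4 c2@4 c3@4 c4@4, authorship 1234..
After op 8 (move_right): buffer="cccccr" (len 6), cursors c1@5 c2@5 c3@5 c4@5, authorship 1234..
Authorship (.=original, N=cursor N): 1 2 3 4 . .
Index 0: author = 1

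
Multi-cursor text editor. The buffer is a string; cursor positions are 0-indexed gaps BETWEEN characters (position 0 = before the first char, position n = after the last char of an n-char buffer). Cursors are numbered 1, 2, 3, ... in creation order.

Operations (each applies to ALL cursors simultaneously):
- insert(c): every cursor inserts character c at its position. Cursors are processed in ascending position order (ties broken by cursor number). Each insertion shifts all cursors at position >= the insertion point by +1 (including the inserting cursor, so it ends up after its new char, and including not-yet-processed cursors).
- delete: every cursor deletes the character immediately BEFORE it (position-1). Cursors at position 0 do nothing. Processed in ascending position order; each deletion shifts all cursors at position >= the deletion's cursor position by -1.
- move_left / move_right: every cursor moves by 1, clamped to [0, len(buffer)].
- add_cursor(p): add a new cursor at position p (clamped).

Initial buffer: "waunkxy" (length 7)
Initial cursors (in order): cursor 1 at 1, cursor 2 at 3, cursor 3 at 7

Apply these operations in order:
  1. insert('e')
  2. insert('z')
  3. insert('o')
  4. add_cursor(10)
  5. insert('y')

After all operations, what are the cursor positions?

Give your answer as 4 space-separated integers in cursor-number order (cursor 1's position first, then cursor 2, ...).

After op 1 (insert('e')): buffer="weauenkxye" (len 10), cursors c1@2 c2@5 c3@10, authorship .1..2....3
After op 2 (insert('z')): buffer="wezaueznkxyez" (len 13), cursors c1@3 c2@7 c3@13, authorship .11..22....33
After op 3 (insert('o')): buffer="wezoauezonkxyezo" (len 16), cursors c1@4 c2@9 c3@16, authorship .111..222....333
After op 4 (add_cursor(10)): buffer="wezoauezonkxyezo" (len 16), cursors c1@4 c2@9 c4@10 c3@16, authorship .111..222....333
After op 5 (insert('y')): buffer="wezoyauezoynykxyezoy" (len 20), cursors c1@5 c2@11 c4@13 c3@20, authorship .1111..2222.4...3333

Answer: 5 11 20 13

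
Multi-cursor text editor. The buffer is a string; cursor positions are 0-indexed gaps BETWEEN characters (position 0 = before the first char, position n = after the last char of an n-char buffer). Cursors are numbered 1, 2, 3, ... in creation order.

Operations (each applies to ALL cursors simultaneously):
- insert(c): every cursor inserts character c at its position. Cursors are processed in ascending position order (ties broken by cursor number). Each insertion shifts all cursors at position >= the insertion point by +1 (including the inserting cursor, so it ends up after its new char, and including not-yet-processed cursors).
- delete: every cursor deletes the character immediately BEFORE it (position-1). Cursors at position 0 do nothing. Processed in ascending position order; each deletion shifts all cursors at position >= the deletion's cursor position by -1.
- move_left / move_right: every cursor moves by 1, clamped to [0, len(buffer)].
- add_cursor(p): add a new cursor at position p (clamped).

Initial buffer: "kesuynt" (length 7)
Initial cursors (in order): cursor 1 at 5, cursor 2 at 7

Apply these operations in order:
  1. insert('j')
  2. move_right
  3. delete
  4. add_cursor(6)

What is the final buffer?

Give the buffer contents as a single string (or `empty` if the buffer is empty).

After op 1 (insert('j')): buffer="kesuyjntj" (len 9), cursors c1@6 c2@9, authorship .....1..2
After op 2 (move_right): buffer="kesuyjntj" (len 9), cursors c1@7 c2@9, authorship .....1..2
After op 3 (delete): buffer="kesuyjt" (len 7), cursors c1@6 c2@7, authorship .....1.
After op 4 (add_cursor(6)): buffer="kesuyjt" (len 7), cursors c1@6 c3@6 c2@7, authorship .....1.

Answer: kesuyjt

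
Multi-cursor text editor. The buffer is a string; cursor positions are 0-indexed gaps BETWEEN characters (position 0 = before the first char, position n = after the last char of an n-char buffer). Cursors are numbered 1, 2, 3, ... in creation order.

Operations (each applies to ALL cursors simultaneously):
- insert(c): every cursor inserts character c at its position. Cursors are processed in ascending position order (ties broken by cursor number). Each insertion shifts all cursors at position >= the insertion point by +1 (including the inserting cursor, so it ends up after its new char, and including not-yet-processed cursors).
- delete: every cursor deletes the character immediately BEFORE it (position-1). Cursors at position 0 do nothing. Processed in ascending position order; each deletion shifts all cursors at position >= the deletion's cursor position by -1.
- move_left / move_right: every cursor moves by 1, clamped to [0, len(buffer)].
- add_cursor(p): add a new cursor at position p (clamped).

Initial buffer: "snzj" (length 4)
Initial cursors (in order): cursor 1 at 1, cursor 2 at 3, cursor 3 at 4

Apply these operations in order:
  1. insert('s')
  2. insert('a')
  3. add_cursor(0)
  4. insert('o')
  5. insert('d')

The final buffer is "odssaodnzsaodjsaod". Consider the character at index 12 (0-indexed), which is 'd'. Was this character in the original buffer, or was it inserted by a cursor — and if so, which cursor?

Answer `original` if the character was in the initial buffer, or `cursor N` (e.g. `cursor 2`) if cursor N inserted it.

Answer: cursor 2

Derivation:
After op 1 (insert('s')): buffer="ssnzsjs" (len 7), cursors c1@2 c2@5 c3@7, authorship .1..2.3
After op 2 (insert('a')): buffer="ssanzsajsa" (len 10), cursors c1@3 c2@7 c3@10, authorship .11..22.33
After op 3 (add_cursor(0)): buffer="ssanzsajsa" (len 10), cursors c4@0 c1@3 c2@7 c3@10, authorship .11..22.33
After op 4 (insert('o')): buffer="ossaonzsaojsao" (len 14), cursors c4@1 c1@5 c2@10 c3@14, authorship 4.111..222.333
After op 5 (insert('d')): buffer="odssaodnzsaodjsaod" (len 18), cursors c4@2 c1@7 c2@13 c3@18, authorship 44.1111..2222.3333
Authorship (.=original, N=cursor N): 4 4 . 1 1 1 1 . . 2 2 2 2 . 3 3 3 3
Index 12: author = 2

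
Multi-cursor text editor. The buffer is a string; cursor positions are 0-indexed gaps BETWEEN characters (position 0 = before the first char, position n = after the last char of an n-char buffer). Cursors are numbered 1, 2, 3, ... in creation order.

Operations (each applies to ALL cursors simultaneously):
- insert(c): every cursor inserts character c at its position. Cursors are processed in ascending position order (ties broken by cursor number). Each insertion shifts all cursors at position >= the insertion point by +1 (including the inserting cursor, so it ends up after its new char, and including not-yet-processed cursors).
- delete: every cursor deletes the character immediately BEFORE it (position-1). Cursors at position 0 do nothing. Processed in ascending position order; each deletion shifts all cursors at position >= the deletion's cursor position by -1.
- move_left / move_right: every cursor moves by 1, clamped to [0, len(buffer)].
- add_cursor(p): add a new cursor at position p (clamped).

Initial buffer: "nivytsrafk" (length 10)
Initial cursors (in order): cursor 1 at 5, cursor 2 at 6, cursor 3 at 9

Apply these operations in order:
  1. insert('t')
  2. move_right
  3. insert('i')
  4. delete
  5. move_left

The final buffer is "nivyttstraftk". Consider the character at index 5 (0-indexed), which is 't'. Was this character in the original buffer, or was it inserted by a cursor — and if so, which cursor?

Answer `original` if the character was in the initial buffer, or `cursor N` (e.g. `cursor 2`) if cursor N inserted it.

Answer: cursor 1

Derivation:
After op 1 (insert('t')): buffer="nivyttstraftk" (len 13), cursors c1@6 c2@8 c3@12, authorship .....1.2...3.
After op 2 (move_right): buffer="nivyttstraftk" (len 13), cursors c1@7 c2@9 c3@13, authorship .....1.2...3.
After op 3 (insert('i')): buffer="nivyttsitriaftki" (len 16), cursors c1@8 c2@11 c3@16, authorship .....1.12.2..3.3
After op 4 (delete): buffer="nivyttstraftk" (len 13), cursors c1@7 c2@9 c3@13, authorship .....1.2...3.
After op 5 (move_left): buffer="nivyttstraftk" (len 13), cursors c1@6 c2@8 c3@12, authorship .....1.2...3.
Authorship (.=original, N=cursor N): . . . . . 1 . 2 . . . 3 .
Index 5: author = 1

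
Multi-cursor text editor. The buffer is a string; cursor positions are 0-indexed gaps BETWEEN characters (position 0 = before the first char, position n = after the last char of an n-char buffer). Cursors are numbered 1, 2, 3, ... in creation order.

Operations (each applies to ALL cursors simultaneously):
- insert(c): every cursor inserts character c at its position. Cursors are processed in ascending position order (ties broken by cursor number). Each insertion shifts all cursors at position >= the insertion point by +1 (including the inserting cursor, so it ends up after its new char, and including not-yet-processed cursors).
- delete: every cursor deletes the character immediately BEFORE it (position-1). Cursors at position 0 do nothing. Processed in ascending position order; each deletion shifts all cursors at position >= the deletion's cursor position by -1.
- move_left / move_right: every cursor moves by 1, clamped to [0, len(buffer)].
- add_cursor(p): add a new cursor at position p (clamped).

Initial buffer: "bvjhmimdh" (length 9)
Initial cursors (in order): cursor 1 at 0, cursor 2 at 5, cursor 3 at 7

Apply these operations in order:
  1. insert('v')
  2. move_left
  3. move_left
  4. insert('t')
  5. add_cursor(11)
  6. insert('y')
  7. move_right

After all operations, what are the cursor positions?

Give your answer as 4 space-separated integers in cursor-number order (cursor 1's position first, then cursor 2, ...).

Answer: 3 10 16 16

Derivation:
After op 1 (insert('v')): buffer="vbvjhmvimvdh" (len 12), cursors c1@1 c2@7 c3@10, authorship 1.....2..3..
After op 2 (move_left): buffer="vbvjhmvimvdh" (len 12), cursors c1@0 c2@6 c3@9, authorship 1.....2..3..
After op 3 (move_left): buffer="vbvjhmvimvdh" (len 12), cursors c1@0 c2@5 c3@8, authorship 1.....2..3..
After op 4 (insert('t')): buffer="tvbvjhtmvitmvdh" (len 15), cursors c1@1 c2@7 c3@11, authorship 11....2.2.3.3..
After op 5 (add_cursor(11)): buffer="tvbvjhtmvitmvdh" (len 15), cursors c1@1 c2@7 c3@11 c4@11, authorship 11....2.2.3.3..
After op 6 (insert('y')): buffer="tyvbvjhtymvityymvdh" (len 19), cursors c1@2 c2@9 c3@15 c4@15, authorship 111....22.2.334.3..
After op 7 (move_right): buffer="tyvbvjhtymvityymvdh" (len 19), cursors c1@3 c2@10 c3@16 c4@16, authorship 111....22.2.334.3..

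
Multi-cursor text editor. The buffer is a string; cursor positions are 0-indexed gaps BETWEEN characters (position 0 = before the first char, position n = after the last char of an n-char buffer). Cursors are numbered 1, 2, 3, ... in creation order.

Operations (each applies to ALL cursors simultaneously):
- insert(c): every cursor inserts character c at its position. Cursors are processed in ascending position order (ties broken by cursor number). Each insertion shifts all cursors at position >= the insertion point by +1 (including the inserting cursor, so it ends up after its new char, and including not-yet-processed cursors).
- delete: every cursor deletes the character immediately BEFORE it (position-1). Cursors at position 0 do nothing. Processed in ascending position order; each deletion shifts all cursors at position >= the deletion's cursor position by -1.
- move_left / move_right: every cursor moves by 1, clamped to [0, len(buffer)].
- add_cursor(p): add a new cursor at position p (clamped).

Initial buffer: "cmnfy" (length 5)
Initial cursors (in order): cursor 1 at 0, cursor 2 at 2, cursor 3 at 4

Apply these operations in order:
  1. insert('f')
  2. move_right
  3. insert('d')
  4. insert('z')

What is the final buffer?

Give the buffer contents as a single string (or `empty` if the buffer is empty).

Answer: fcdzmfndzffydz

Derivation:
After op 1 (insert('f')): buffer="fcmfnffy" (len 8), cursors c1@1 c2@4 c3@7, authorship 1..2..3.
After op 2 (move_right): buffer="fcmfnffy" (len 8), cursors c1@2 c2@5 c3@8, authorship 1..2..3.
After op 3 (insert('d')): buffer="fcdmfndffyd" (len 11), cursors c1@3 c2@7 c3@11, authorship 1.1.2.2.3.3
After op 4 (insert('z')): buffer="fcdzmfndzffydz" (len 14), cursors c1@4 c2@9 c3@14, authorship 1.11.2.22.3.33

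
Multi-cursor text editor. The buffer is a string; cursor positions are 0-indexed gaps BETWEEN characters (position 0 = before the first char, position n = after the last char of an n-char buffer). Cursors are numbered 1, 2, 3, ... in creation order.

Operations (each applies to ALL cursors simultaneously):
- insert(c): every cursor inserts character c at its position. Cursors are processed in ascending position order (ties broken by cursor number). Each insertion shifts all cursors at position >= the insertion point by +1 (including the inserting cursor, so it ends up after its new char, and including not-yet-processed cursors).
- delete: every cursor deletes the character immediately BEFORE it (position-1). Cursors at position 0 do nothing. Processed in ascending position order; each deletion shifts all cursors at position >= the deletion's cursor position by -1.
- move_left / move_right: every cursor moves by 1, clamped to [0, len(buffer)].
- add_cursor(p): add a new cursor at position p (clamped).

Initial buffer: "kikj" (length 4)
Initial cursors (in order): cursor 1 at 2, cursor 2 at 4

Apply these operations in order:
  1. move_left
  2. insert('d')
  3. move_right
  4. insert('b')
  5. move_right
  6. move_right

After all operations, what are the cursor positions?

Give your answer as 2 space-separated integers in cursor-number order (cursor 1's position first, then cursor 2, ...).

After op 1 (move_left): buffer="kikj" (len 4), cursors c1@1 c2@3, authorship ....
After op 2 (insert('d')): buffer="kdikdj" (len 6), cursors c1@2 c2@5, authorship .1..2.
After op 3 (move_right): buffer="kdikdj" (len 6), cursors c1@3 c2@6, authorship .1..2.
After op 4 (insert('b')): buffer="kdibkdjb" (len 8), cursors c1@4 c2@8, authorship .1.1.2.2
After op 5 (move_right): buffer="kdibkdjb" (len 8), cursors c1@5 c2@8, authorship .1.1.2.2
After op 6 (move_right): buffer="kdibkdjb" (len 8), cursors c1@6 c2@8, authorship .1.1.2.2

Answer: 6 8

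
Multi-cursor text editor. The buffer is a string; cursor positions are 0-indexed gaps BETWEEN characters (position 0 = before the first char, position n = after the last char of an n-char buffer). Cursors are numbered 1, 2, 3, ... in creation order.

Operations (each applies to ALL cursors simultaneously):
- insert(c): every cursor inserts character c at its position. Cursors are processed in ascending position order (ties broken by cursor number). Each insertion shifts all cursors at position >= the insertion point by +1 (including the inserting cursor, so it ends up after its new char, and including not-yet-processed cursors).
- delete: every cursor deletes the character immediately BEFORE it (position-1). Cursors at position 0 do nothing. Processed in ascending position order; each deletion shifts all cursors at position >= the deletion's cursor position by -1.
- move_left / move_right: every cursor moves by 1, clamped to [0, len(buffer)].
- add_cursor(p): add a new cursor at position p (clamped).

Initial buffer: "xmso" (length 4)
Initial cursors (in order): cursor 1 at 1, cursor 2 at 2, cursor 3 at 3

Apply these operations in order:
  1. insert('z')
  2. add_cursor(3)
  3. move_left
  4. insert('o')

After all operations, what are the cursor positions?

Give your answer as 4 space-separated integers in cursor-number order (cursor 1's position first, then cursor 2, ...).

After op 1 (insert('z')): buffer="xzmzszo" (len 7), cursors c1@2 c2@4 c3@6, authorship .1.2.3.
After op 2 (add_cursor(3)): buffer="xzmzszo" (len 7), cursors c1@2 c4@3 c2@4 c3@6, authorship .1.2.3.
After op 3 (move_left): buffer="xzmzszo" (len 7), cursors c1@1 c4@2 c2@3 c3@5, authorship .1.2.3.
After op 4 (insert('o')): buffer="xozomozsozo" (len 11), cursors c1@2 c4@4 c2@6 c3@9, authorship .114.22.33.

Answer: 2 6 9 4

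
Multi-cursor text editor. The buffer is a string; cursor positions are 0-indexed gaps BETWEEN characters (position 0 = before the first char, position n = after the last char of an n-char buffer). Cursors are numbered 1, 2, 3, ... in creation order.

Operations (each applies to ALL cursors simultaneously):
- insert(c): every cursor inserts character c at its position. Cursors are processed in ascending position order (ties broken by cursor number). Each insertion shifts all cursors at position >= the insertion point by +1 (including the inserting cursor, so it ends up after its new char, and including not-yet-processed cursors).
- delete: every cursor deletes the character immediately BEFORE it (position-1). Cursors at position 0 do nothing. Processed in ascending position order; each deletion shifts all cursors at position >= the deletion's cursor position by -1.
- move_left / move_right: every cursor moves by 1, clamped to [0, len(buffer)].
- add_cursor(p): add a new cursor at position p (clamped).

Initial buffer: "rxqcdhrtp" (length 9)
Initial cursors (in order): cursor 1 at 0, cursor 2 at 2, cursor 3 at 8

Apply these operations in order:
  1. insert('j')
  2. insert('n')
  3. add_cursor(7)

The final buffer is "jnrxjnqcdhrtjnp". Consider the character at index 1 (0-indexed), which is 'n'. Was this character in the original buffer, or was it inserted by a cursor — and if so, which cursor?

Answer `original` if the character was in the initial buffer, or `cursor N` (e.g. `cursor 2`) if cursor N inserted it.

Answer: cursor 1

Derivation:
After op 1 (insert('j')): buffer="jrxjqcdhrtjp" (len 12), cursors c1@1 c2@4 c3@11, authorship 1..2......3.
After op 2 (insert('n')): buffer="jnrxjnqcdhrtjnp" (len 15), cursors c1@2 c2@6 c3@14, authorship 11..22......33.
After op 3 (add_cursor(7)): buffer="jnrxjnqcdhrtjnp" (len 15), cursors c1@2 c2@6 c4@7 c3@14, authorship 11..22......33.
Authorship (.=original, N=cursor N): 1 1 . . 2 2 . . . . . . 3 3 .
Index 1: author = 1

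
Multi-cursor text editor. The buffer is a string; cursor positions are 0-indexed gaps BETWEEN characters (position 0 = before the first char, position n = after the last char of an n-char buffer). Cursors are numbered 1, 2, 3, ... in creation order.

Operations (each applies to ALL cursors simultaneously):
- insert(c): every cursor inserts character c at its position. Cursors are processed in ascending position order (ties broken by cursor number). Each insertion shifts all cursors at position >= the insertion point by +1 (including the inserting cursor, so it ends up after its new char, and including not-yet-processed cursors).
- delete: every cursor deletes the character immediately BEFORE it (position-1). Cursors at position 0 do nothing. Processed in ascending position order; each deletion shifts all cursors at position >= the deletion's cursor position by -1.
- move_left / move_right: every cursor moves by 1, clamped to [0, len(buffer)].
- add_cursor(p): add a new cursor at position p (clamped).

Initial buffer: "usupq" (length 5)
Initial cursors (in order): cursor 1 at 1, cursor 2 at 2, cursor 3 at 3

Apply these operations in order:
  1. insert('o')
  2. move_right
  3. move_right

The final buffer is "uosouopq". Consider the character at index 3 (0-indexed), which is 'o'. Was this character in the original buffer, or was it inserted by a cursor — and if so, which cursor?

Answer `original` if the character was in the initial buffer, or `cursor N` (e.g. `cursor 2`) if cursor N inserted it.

After op 1 (insert('o')): buffer="uosouopq" (len 8), cursors c1@2 c2@4 c3@6, authorship .1.2.3..
After op 2 (move_right): buffer="uosouopq" (len 8), cursors c1@3 c2@5 c3@7, authorship .1.2.3..
After op 3 (move_right): buffer="uosouopq" (len 8), cursors c1@4 c2@6 c3@8, authorship .1.2.3..
Authorship (.=original, N=cursor N): . 1 . 2 . 3 . .
Index 3: author = 2

Answer: cursor 2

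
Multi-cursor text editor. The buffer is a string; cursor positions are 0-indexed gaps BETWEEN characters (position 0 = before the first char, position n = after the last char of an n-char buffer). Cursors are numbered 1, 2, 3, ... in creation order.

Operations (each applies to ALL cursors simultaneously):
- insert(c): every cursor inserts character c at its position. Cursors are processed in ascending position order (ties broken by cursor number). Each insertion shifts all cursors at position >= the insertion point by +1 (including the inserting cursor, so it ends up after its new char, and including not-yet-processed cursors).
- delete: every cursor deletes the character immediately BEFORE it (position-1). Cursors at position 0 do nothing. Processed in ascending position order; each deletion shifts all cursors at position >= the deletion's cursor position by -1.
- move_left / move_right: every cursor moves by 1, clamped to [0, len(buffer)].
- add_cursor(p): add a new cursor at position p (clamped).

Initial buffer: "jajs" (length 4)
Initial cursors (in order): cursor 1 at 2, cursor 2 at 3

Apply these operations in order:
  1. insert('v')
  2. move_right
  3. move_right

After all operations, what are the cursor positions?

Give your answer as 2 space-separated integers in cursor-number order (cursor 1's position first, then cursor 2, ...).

After op 1 (insert('v')): buffer="javjvs" (len 6), cursors c1@3 c2@5, authorship ..1.2.
After op 2 (move_right): buffer="javjvs" (len 6), cursors c1@4 c2@6, authorship ..1.2.
After op 3 (move_right): buffer="javjvs" (len 6), cursors c1@5 c2@6, authorship ..1.2.

Answer: 5 6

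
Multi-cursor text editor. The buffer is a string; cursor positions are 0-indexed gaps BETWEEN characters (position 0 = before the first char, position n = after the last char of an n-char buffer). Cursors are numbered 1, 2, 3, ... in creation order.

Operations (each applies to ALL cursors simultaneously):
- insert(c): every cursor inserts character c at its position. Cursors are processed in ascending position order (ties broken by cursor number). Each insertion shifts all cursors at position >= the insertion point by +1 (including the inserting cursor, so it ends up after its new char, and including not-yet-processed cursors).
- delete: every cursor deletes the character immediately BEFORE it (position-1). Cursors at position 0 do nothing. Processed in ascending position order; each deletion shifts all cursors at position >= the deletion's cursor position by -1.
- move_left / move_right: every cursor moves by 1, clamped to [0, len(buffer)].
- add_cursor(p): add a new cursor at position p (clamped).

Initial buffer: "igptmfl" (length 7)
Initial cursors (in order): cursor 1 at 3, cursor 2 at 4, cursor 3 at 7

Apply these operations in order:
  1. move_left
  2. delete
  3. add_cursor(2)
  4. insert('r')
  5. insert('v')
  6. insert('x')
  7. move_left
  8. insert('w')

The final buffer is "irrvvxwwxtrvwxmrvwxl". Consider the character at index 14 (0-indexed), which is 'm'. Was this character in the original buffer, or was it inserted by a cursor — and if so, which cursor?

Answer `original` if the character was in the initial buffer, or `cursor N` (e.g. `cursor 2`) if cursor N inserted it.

After op 1 (move_left): buffer="igptmfl" (len 7), cursors c1@2 c2@3 c3@6, authorship .......
After op 2 (delete): buffer="itml" (len 4), cursors c1@1 c2@1 c3@3, authorship ....
After op 3 (add_cursor(2)): buffer="itml" (len 4), cursors c1@1 c2@1 c4@2 c3@3, authorship ....
After op 4 (insert('r')): buffer="irrtrmrl" (len 8), cursors c1@3 c2@3 c4@5 c3@7, authorship .12.4.3.
After op 5 (insert('v')): buffer="irrvvtrvmrvl" (len 12), cursors c1@5 c2@5 c4@8 c3@11, authorship .1212.44.33.
After op 6 (insert('x')): buffer="irrvvxxtrvxmrvxl" (len 16), cursors c1@7 c2@7 c4@11 c3@15, authorship .121212.444.333.
After op 7 (move_left): buffer="irrvvxxtrvxmrvxl" (len 16), cursors c1@6 c2@6 c4@10 c3@14, authorship .121212.444.333.
After op 8 (insert('w')): buffer="irrvvxwwxtrvwxmrvwxl" (len 20), cursors c1@8 c2@8 c4@13 c3@18, authorship .12121122.4444.3333.
Authorship (.=original, N=cursor N): . 1 2 1 2 1 1 2 2 . 4 4 4 4 . 3 3 3 3 .
Index 14: author = original

Answer: original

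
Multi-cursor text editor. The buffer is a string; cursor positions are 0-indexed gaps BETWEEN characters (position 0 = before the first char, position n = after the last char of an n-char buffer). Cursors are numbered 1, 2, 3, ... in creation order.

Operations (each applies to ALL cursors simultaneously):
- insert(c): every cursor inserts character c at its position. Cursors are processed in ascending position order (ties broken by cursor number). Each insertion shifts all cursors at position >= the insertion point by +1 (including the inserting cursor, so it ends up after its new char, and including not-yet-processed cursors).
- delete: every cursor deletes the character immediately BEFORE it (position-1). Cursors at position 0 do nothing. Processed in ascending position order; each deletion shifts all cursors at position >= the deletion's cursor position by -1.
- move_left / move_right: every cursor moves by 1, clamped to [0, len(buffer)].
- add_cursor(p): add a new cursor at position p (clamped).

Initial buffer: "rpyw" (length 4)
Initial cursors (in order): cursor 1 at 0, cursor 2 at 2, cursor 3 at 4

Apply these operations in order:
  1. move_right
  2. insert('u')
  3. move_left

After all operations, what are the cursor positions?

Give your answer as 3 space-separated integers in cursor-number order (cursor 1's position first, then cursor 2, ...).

Answer: 1 4 6

Derivation:
After op 1 (move_right): buffer="rpyw" (len 4), cursors c1@1 c2@3 c3@4, authorship ....
After op 2 (insert('u')): buffer="rupyuwu" (len 7), cursors c1@2 c2@5 c3@7, authorship .1..2.3
After op 3 (move_left): buffer="rupyuwu" (len 7), cursors c1@1 c2@4 c3@6, authorship .1..2.3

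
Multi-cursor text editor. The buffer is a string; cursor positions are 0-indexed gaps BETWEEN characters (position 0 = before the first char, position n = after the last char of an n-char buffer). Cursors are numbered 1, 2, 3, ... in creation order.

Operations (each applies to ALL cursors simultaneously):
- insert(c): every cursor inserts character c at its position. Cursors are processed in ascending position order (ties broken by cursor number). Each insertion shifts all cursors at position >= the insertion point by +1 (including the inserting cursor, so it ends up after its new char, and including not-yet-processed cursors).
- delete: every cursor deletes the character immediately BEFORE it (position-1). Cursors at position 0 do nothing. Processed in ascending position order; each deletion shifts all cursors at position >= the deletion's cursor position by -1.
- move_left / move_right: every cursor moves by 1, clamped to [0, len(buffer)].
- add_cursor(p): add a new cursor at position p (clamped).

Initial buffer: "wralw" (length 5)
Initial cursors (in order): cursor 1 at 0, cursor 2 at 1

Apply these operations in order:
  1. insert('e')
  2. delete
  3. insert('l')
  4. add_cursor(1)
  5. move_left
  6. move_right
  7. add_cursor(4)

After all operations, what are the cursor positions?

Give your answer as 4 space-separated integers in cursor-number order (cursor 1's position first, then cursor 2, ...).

Answer: 1 3 1 4

Derivation:
After op 1 (insert('e')): buffer="eweralw" (len 7), cursors c1@1 c2@3, authorship 1.2....
After op 2 (delete): buffer="wralw" (len 5), cursors c1@0 c2@1, authorship .....
After op 3 (insert('l')): buffer="lwlralw" (len 7), cursors c1@1 c2@3, authorship 1.2....
After op 4 (add_cursor(1)): buffer="lwlralw" (len 7), cursors c1@1 c3@1 c2@3, authorship 1.2....
After op 5 (move_left): buffer="lwlralw" (len 7), cursors c1@0 c3@0 c2@2, authorship 1.2....
After op 6 (move_right): buffer="lwlralw" (len 7), cursors c1@1 c3@1 c2@3, authorship 1.2....
After op 7 (add_cursor(4)): buffer="lwlralw" (len 7), cursors c1@1 c3@1 c2@3 c4@4, authorship 1.2....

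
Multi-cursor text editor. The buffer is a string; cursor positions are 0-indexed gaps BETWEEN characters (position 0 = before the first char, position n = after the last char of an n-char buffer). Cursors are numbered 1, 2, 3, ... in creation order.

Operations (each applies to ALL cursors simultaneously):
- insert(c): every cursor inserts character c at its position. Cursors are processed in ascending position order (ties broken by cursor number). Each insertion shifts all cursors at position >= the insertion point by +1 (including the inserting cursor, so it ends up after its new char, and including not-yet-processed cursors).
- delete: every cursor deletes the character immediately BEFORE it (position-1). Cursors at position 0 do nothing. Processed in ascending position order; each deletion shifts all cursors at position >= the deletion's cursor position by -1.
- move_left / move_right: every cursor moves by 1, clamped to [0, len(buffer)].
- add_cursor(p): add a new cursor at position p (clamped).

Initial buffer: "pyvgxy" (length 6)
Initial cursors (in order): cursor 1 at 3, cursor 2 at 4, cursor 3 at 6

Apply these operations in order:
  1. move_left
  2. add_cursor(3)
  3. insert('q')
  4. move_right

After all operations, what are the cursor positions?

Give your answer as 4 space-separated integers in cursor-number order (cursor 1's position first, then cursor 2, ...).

After op 1 (move_left): buffer="pyvgxy" (len 6), cursors c1@2 c2@3 c3@5, authorship ......
After op 2 (add_cursor(3)): buffer="pyvgxy" (len 6), cursors c1@2 c2@3 c4@3 c3@5, authorship ......
After op 3 (insert('q')): buffer="pyqvqqgxqy" (len 10), cursors c1@3 c2@6 c4@6 c3@9, authorship ..1.24..3.
After op 4 (move_right): buffer="pyqvqqgxqy" (len 10), cursors c1@4 c2@7 c4@7 c3@10, authorship ..1.24..3.

Answer: 4 7 10 7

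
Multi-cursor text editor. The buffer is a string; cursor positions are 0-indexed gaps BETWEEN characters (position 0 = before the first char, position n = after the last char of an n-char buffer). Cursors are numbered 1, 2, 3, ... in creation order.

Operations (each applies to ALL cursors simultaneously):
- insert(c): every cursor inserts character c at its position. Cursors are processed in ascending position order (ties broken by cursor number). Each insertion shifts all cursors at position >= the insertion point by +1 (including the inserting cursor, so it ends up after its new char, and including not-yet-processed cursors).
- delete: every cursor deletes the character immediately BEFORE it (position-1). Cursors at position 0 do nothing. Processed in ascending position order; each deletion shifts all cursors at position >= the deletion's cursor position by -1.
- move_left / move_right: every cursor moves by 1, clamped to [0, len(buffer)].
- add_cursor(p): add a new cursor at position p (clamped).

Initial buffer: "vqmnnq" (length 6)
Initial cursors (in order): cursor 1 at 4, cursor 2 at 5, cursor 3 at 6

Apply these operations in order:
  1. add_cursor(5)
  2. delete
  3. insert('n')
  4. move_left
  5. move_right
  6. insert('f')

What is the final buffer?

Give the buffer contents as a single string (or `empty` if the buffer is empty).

After op 1 (add_cursor(5)): buffer="vqmnnq" (len 6), cursors c1@4 c2@5 c4@5 c3@6, authorship ......
After op 2 (delete): buffer="vq" (len 2), cursors c1@2 c2@2 c3@2 c4@2, authorship ..
After op 3 (insert('n')): buffer="vqnnnn" (len 6), cursors c1@6 c2@6 c3@6 c4@6, authorship ..1234
After op 4 (move_left): buffer="vqnnnn" (len 6), cursors c1@5 c2@5 c3@5 c4@5, authorship ..1234
After op 5 (move_right): buffer="vqnnnn" (len 6), cursors c1@6 c2@6 c3@6 c4@6, authorship ..1234
After op 6 (insert('f')): buffer="vqnnnnffff" (len 10), cursors c1@10 c2@10 c3@10 c4@10, authorship ..12341234

Answer: vqnnnnffff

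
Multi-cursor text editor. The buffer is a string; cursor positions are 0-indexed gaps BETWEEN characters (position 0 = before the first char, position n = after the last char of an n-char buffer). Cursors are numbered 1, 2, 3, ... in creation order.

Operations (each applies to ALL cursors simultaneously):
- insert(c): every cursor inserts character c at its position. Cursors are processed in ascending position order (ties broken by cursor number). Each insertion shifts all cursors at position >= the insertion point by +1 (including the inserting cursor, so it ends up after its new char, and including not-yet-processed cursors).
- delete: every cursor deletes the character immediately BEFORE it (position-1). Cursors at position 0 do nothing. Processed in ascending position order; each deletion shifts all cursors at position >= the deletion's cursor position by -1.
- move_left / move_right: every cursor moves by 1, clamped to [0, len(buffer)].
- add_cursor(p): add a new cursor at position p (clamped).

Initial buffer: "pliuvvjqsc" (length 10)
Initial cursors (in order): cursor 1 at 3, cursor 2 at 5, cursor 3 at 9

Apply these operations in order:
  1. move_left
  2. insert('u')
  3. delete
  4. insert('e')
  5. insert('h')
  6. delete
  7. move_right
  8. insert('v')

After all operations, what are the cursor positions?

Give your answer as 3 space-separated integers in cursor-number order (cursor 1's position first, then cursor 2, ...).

Answer: 5 9 15

Derivation:
After op 1 (move_left): buffer="pliuvvjqsc" (len 10), cursors c1@2 c2@4 c3@8, authorship ..........
After op 2 (insert('u')): buffer="pluiuuvvjqusc" (len 13), cursors c1@3 c2@6 c3@11, authorship ..1..2....3..
After op 3 (delete): buffer="pliuvvjqsc" (len 10), cursors c1@2 c2@4 c3@8, authorship ..........
After op 4 (insert('e')): buffer="pleiuevvjqesc" (len 13), cursors c1@3 c2@6 c3@11, authorship ..1..2....3..
After op 5 (insert('h')): buffer="plehiuehvvjqehsc" (len 16), cursors c1@4 c2@8 c3@14, authorship ..11..22....33..
After op 6 (delete): buffer="pleiuevvjqesc" (len 13), cursors c1@3 c2@6 c3@11, authorship ..1..2....3..
After op 7 (move_right): buffer="pleiuevvjqesc" (len 13), cursors c1@4 c2@7 c3@12, authorship ..1..2....3..
After op 8 (insert('v')): buffer="pleivuevvvjqesvc" (len 16), cursors c1@5 c2@9 c3@15, authorship ..1.1.2.2...3.3.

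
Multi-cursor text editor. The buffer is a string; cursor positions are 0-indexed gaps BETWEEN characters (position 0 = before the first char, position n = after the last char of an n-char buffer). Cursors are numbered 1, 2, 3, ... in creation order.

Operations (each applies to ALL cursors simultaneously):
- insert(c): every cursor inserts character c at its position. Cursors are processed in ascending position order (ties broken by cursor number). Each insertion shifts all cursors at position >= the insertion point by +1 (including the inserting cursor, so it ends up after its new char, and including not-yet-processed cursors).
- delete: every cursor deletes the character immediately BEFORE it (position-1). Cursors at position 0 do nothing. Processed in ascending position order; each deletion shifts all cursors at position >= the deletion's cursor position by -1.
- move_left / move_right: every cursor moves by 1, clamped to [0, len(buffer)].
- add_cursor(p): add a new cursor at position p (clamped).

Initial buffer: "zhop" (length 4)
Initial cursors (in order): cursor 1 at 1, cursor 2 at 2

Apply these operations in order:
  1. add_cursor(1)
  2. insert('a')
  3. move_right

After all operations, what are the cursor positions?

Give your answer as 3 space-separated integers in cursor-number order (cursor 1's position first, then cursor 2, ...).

Answer: 4 6 4

Derivation:
After op 1 (add_cursor(1)): buffer="zhop" (len 4), cursors c1@1 c3@1 c2@2, authorship ....
After op 2 (insert('a')): buffer="zaahaop" (len 7), cursors c1@3 c3@3 c2@5, authorship .13.2..
After op 3 (move_right): buffer="zaahaop" (len 7), cursors c1@4 c3@4 c2@6, authorship .13.2..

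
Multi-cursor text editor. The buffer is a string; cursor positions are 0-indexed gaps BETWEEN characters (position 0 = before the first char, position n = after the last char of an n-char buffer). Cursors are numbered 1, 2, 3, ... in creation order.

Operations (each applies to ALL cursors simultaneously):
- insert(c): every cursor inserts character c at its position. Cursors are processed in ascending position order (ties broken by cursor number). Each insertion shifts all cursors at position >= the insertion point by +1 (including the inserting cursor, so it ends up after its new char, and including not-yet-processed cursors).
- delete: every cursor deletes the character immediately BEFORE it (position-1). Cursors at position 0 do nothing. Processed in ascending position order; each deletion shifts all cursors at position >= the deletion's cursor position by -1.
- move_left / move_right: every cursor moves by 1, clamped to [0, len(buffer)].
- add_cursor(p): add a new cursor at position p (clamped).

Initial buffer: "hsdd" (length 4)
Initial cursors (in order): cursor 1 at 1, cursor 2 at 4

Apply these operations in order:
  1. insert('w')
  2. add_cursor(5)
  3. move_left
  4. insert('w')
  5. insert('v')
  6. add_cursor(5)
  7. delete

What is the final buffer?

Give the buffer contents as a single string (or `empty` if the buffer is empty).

After op 1 (insert('w')): buffer="hwsddw" (len 6), cursors c1@2 c2@6, authorship .1...2
After op 2 (add_cursor(5)): buffer="hwsddw" (len 6), cursors c1@2 c3@5 c2@6, authorship .1...2
After op 3 (move_left): buffer="hwsddw" (len 6), cursors c1@1 c3@4 c2@5, authorship .1...2
After op 4 (insert('w')): buffer="hwwsdwdww" (len 9), cursors c1@2 c3@6 c2@8, authorship .11..3.22
After op 5 (insert('v')): buffer="hwvwsdwvdwvw" (len 12), cursors c1@3 c3@8 c2@11, authorship .111..33.222
After op 6 (add_cursor(5)): buffer="hwvwsdwvdwvw" (len 12), cursors c1@3 c4@5 c3@8 c2@11, authorship .111..33.222
After op 7 (delete): buffer="hwwdwdww" (len 8), cursors c1@2 c4@3 c3@5 c2@7, authorship .11.3.22

Answer: hwwdwdww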